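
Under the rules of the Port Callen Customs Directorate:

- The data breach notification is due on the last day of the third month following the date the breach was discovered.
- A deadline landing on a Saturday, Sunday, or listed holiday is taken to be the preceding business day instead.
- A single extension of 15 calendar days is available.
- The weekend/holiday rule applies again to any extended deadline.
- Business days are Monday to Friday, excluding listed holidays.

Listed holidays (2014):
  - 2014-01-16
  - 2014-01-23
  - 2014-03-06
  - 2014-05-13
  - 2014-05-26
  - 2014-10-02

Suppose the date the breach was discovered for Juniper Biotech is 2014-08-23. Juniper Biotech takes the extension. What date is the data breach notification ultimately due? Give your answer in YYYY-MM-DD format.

2014-12-12

The third month after 2014-08-23 is November 2014, whose last day is 2014-11-30.
2014-11-30 is a Sunday, so it moves to the preceding business day, 2014-11-28 (Friday).
The 15-calendar-day extension moves the deadline from 2014-11-28 to 2014-12-13.
Because 2014-12-13 is a Saturday, the deadline becomes 2014-12-12 (Friday).
The final due date is 2014-12-12.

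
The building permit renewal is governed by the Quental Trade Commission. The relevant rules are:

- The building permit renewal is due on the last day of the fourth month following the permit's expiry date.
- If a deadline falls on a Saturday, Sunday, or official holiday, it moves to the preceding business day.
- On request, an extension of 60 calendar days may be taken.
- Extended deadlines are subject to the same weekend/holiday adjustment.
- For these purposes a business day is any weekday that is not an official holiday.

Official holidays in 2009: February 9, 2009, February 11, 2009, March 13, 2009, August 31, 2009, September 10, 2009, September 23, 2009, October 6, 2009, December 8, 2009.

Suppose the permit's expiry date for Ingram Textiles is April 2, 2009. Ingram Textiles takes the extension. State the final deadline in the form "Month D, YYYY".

4 months after April 2, 2009 is August 2009; that month ends on August 31, 2009.
August 31, 2009 falls on a listed holiday. Rolling to the preceding business day gives August 28, 2009, a Friday.
With the 60-day extension, August 28, 2009 becomes October 27, 2009.
October 27, 2009 is a Tuesday and not a listed holiday, so it stands.
So the filing is due October 27, 2009.

October 27, 2009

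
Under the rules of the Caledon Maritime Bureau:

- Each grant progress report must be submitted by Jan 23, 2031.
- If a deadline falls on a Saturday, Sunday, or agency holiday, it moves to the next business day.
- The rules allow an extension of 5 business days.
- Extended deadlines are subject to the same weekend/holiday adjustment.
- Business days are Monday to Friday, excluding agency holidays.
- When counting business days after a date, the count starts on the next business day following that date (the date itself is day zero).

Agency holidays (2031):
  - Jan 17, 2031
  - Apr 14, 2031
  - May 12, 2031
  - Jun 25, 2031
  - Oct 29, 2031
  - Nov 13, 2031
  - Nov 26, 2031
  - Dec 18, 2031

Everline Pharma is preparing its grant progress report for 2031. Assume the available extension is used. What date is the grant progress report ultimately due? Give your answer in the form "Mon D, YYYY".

The stated deadline is Jan 23, 2031.
Jan 23, 2031 is a Thursday and not a listed holiday, so it stands.
Applying the 5-business-day extension: 5 business days after Jan 23, 2031 is Jan 30, 2031.
Jan 30, 2031 falls on a Thursday, which is a business day, so no adjustment is needed.
So the filing is due Jan 30, 2031.

Jan 30, 2031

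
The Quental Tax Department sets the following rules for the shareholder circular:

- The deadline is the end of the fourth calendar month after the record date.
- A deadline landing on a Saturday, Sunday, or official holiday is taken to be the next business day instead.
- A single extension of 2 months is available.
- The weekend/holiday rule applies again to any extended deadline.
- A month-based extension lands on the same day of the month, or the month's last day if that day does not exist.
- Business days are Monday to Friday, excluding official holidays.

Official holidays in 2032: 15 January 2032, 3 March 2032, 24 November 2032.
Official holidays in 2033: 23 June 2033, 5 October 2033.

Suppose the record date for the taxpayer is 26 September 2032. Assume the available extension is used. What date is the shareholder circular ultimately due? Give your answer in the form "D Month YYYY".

31 March 2033

4 months after 26 September 2032 falls in January 2033; the last day of that month is 31 January 2033.
31 January 2033 is a Monday and not a listed holiday, so it stands.
Applying the 2 months extension: 2 months after 31 January 2033 is 31 March 2033.
31 March 2033 is a Thursday and not a listed holiday, so it stands.
The final due date is 31 March 2033.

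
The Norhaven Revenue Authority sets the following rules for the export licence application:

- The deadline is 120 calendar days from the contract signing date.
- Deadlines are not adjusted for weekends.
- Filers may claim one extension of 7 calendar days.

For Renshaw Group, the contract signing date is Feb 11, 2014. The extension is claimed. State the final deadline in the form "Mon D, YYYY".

Jun 18, 2014

Trigger date Feb 11, 2014 + 120 calendar days = Jun 11, 2014.
No adjustment is made for weekends or holidays, so Jun 11, 2014 stands.
The 7-calendar-day extension moves the deadline from Jun 11, 2014 to Jun 18, 2014.
Jun 18, 2014 is a Wednesday; no weekend or holiday adjustment applies.
The final due date is Jun 18, 2014.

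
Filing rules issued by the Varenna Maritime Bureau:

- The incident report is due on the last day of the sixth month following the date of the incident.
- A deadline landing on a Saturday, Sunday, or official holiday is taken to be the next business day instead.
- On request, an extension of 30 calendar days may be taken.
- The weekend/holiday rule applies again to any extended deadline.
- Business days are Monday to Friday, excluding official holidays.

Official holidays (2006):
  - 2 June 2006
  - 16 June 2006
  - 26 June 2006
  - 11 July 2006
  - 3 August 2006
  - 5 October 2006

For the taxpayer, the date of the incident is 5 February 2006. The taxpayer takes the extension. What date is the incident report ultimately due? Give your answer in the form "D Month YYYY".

The sixth month after 5 February 2006 is August 2006, whose last day is 31 August 2006.
Since 31 August 2006 is a Thursday and not a holiday, the date is unchanged.
Applying the 30-calendar-day extension: 31 August 2006 + 30 days = 30 September 2006.
Because 30 September 2006 is a Saturday, the deadline becomes 2 October 2006 (Monday).
Final deadline: 2 October 2006.

2 October 2006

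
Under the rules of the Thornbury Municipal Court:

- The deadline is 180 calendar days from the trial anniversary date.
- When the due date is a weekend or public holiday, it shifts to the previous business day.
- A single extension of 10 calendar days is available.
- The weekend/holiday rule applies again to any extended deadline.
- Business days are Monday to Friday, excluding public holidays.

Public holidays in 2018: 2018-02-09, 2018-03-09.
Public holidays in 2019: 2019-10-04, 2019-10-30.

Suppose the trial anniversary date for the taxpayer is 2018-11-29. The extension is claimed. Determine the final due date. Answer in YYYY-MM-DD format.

2019-06-07

180 calendar days after 2018-11-29 is 2019-05-28.
2019-05-28 falls on a Tuesday, which is a business day, so no adjustment is needed.
With the 10-day extension, 2019-05-28 becomes 2019-06-07.
Since 2019-06-07 is a Friday and not a holiday, the date is unchanged.
Final deadline: 2019-06-07.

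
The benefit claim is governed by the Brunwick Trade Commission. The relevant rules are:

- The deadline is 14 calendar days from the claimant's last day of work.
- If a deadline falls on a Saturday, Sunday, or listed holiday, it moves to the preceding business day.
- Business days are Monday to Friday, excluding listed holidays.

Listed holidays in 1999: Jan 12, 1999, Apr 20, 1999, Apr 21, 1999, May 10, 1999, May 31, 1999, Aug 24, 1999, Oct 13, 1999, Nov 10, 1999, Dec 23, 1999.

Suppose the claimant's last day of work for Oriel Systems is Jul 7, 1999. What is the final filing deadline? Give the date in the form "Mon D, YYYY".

Trigger date Jul 7, 1999 + 14 calendar days = Jul 21, 1999.
Jul 21, 1999 is a Wednesday and not a listed holiday, so it stands.
So the filing is due Jul 21, 1999.

Jul 21, 1999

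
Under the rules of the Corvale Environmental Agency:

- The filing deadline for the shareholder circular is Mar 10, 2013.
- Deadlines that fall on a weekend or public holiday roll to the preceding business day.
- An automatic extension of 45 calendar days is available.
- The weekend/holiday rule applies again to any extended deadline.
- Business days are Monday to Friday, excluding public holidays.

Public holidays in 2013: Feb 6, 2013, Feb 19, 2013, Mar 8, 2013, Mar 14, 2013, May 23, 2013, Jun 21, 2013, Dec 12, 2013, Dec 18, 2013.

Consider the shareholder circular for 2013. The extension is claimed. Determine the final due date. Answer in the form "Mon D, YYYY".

Start from the fixed due date, Mar 10, 2013.
Because Mar 10, 2013 is a Sunday, the deadline becomes Mar 7, 2013 (Thursday).
Applying the 45-calendar-day extension: Mar 7, 2013 + 45 days = Apr 21, 2013.
Apr 21, 2013 falls on a Sunday. Rolling to the preceding business day gives Apr 19, 2013, a Friday.
Final deadline: Apr 19, 2013.

Apr 19, 2013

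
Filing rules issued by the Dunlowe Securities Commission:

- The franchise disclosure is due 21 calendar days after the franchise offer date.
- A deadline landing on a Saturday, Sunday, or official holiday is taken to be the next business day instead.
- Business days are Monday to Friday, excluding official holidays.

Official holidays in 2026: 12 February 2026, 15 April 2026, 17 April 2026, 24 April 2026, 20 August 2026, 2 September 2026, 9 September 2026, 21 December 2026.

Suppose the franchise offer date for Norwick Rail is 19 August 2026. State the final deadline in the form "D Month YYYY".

Adding 21 calendar days to 19 August 2026 gives 9 September 2026.
9 September 2026 falls on a listed holiday. Rolling to the next business day gives 10 September 2026, a Thursday.
So the filing is due 10 September 2026.

10 September 2026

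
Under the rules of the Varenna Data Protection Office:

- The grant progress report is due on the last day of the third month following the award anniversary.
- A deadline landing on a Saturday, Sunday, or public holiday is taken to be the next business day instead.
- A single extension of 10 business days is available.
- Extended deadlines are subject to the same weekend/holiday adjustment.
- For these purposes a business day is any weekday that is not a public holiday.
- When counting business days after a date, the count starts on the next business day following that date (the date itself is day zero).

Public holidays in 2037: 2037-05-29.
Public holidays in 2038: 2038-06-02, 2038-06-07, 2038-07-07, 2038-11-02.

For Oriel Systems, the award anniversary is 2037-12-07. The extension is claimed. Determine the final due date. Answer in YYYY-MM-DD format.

3 months after 2037-12-07 is March 2038; that month ends on 2038-03-31.
2038-03-31 is a Wednesday and not a listed holiday, so it stands.
Applying the 10-business-day extension: 10 business days after 2038-03-31 is 2038-04-14.
2038-04-14 falls on a Wednesday, which is a business day, so no adjustment is needed.
The final due date is 2038-04-14.

2038-04-14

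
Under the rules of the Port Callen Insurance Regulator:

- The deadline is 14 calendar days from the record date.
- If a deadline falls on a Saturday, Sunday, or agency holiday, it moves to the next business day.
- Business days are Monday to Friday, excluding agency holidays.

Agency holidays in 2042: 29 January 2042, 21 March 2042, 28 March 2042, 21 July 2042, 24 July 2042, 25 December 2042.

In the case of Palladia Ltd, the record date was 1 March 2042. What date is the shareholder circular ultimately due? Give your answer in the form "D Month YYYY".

17 March 2042

From 1 March 2042, 14 calendar days later is 15 March 2042.
15 March 2042 is a Saturday, so it moves to the next business day, 17 March 2042 (Monday).
So the filing is due 17 March 2042.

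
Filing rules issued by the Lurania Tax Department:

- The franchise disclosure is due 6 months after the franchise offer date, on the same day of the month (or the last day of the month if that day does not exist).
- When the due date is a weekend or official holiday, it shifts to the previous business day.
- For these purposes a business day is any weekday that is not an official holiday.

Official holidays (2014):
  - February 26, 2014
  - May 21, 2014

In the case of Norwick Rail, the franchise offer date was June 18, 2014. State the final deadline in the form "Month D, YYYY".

December 18, 2014

6 months from June 18, 2014 is December 18, 2014.
December 18, 2014 falls on a Thursday, which is a business day, so no adjustment is needed.
Final deadline: December 18, 2014.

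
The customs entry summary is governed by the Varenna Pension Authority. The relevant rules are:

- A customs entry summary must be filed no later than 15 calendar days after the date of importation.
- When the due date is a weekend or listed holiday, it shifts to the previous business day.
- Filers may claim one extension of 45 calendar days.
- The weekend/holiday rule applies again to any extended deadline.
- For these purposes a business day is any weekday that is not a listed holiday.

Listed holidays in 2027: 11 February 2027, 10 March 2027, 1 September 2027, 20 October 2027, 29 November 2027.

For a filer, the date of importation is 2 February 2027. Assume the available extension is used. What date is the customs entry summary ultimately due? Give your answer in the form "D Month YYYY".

2 April 2027

Trigger date 2 February 2027 + 15 calendar days = 17 February 2027.
17 February 2027 (Wednesday) is already a business day.
With the 45-day extension, 17 February 2027 becomes 3 April 2027.
Because 3 April 2027 is a Saturday, the deadline becomes 2 April 2027 (Friday).
The final due date is 2 April 2027.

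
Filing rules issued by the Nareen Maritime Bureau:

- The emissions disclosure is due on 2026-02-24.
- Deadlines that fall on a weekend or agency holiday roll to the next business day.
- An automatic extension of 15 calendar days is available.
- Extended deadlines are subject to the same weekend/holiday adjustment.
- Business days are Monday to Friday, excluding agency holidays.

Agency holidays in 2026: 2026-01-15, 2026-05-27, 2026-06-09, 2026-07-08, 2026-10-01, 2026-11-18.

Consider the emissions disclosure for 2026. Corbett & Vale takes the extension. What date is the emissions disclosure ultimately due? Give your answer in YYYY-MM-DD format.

The stated deadline is 2026-02-24.
Since 2026-02-24 is a Tuesday and not a holiday, the date is unchanged.
Add the 15 calendar-day extension to 2026-02-24: 2026-03-11.
Since 2026-03-11 is a Wednesday and not a holiday, the date is unchanged.
So the filing is due 2026-03-11.

2026-03-11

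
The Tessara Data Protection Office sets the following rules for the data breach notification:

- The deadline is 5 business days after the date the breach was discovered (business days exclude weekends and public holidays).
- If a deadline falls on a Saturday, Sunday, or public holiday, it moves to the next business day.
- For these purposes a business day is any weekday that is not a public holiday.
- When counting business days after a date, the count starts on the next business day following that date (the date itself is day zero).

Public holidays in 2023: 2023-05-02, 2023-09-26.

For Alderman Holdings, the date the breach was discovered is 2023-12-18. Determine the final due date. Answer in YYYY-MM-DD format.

Starting the day after 2023-12-18 and counting 5 business days lands on 2023-12-25.
2023-12-25 is a Monday and not a listed holiday, so it stands.
Deadline: 2023-12-25.

2023-12-25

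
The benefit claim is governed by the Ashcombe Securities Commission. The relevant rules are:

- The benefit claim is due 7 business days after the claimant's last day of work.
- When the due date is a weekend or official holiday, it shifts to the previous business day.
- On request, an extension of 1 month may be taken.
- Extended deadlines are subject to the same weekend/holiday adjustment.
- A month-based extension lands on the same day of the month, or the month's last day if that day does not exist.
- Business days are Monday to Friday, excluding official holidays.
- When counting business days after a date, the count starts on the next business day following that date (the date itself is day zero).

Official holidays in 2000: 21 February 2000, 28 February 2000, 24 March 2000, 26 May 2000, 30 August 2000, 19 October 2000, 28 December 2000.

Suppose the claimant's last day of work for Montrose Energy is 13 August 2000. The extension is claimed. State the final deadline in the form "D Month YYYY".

Counting 7 business days after 13 August 2000 (skipping weekends and listed holidays) reaches 22 August 2000.
22 August 2000 is a Tuesday and not a listed holiday, so it stands.
Add 1 month to 22 August 2000: 22 September 2000.
22 September 2000 (Friday) is already a business day.
The final due date is 22 September 2000.

22 September 2000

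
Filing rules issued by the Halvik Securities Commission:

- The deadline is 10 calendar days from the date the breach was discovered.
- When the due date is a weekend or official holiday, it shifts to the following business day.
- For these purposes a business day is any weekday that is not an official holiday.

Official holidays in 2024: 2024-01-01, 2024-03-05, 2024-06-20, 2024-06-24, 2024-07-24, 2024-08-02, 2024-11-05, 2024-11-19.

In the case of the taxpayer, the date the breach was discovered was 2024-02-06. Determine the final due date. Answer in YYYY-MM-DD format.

Trigger date 2024-02-06 + 10 calendar days = 2024-02-16.
2024-02-16 falls on a Friday, which is a business day, so no adjustment is needed.
Final deadline: 2024-02-16.

2024-02-16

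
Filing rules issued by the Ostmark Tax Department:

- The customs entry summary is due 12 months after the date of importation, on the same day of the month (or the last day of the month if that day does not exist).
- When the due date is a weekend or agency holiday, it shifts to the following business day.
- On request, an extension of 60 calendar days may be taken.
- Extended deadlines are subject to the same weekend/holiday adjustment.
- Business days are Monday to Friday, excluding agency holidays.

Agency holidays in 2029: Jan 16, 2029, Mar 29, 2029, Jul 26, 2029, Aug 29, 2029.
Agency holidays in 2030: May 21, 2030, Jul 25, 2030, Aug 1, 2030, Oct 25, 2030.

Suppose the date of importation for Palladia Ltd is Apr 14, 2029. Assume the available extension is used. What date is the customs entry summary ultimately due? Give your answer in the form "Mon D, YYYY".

Moving 12 months forward from Apr 14, 2029 on the corresponding day gives Apr 14, 2030.
Apr 14, 2030 is a Sunday; the next business day is Apr 15, 2030 (Monday).
With the 60-day extension, Apr 15, 2030 becomes Jun 14, 2030.
Jun 14, 2030 falls on a Friday, which is a business day, so no adjustment is needed.
Deadline: Jun 14, 2030.

Jun 14, 2030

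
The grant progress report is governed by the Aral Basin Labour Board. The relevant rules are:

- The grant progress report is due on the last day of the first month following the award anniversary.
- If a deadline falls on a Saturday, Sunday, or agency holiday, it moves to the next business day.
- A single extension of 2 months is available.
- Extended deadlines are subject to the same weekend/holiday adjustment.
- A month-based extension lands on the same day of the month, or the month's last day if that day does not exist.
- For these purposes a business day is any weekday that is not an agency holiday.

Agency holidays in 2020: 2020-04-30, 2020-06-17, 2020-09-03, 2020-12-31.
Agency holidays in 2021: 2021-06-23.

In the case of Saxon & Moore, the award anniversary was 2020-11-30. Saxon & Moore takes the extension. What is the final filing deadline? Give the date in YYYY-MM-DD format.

2021-03-01

The first month after 2020-11-30 is December 2020, whose last day is 2020-12-31.
2020-12-31 falls on a listed holiday. Rolling to the next business day gives 2021-01-01, a Friday.
Applying the 2 months extension: 2 months after 2021-01-01 is 2021-03-01.
2021-03-01 (Monday) is already a business day.
The final due date is 2021-03-01.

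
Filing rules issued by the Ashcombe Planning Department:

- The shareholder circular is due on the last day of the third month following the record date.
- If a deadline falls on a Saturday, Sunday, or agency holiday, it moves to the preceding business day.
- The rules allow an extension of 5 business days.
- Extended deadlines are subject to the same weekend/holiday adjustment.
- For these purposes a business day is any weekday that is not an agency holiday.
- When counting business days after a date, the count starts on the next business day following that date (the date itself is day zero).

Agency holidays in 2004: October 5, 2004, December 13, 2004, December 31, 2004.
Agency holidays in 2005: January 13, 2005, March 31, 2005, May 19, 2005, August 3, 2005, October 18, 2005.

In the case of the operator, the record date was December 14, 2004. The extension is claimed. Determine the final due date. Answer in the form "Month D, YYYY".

April 7, 2005

The third month after December 14, 2004 is March 2005, whose last day is March 31, 2005.
Because March 31, 2005 is a listed holiday, the deadline becomes March 30, 2005 (Wednesday).
Counting 5 further business days from March 30, 2005 reaches April 7, 2005.
April 7, 2005 (Thursday) is already a business day.
Final deadline: April 7, 2005.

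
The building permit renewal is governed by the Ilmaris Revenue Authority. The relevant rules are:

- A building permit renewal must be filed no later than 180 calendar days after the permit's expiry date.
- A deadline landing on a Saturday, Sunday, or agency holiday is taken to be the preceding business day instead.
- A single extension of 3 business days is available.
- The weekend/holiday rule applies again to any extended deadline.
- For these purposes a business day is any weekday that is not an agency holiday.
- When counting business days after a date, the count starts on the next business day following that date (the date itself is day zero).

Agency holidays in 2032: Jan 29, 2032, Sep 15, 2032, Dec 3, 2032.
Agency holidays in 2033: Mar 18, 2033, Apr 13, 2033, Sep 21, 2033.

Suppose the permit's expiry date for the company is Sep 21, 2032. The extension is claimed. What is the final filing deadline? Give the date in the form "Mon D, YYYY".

180 calendar days after Sep 21, 2032 is Mar 20, 2033.
Mar 20, 2033 is a Sunday; the preceding business day is Mar 17, 2033 (Thursday).
The 3-business-day extension runs from Mar 17, 2033 to Mar 23, 2033.
Mar 23, 2033 (Wednesday) is already a business day.
The final due date is Mar 23, 2033.

Mar 23, 2033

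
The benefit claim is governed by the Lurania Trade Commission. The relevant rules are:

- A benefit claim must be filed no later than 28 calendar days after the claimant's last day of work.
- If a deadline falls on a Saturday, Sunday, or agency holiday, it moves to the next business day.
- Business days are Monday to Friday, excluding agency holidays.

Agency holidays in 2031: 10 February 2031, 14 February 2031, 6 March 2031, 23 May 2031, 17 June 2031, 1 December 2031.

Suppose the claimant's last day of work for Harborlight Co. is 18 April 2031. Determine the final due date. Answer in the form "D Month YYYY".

16 May 2031

Trigger date 18 April 2031 + 28 calendar days = 16 May 2031.
16 May 2031 (Friday) is already a business day.
Final deadline: 16 May 2031.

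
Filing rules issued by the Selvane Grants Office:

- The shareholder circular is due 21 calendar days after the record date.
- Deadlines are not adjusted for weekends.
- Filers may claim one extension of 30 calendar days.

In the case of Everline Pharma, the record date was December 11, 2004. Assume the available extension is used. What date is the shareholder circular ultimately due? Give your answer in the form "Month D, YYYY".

January 31, 2005

21 calendar days after December 11, 2004 is January 1, 2005.
No adjustment is made for weekends or holidays, so January 1, 2005 stands.
The 30-calendar-day extension moves the deadline from January 1, 2005 to January 31, 2005.
No adjustment is made for weekends or holidays, so January 31, 2005 stands.
So the filing is due January 31, 2005.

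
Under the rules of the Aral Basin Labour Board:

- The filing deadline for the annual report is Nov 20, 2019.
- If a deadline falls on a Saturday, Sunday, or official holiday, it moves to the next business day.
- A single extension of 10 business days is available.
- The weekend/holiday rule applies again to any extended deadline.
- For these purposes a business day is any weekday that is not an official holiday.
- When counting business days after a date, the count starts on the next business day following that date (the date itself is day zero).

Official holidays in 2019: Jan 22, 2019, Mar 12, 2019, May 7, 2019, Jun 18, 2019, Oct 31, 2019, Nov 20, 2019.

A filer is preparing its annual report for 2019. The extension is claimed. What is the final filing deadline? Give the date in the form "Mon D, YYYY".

The statutory due date is Nov 20, 2019.
Nov 20, 2019 is a listed holiday; the next business day is Nov 21, 2019 (Thursday).
Counting 10 further business days from Nov 21, 2019 reaches Dec 5, 2019.
Dec 5, 2019 falls on a Thursday, which is a business day, so no adjustment is needed.
The final due date is Dec 5, 2019.

Dec 5, 2019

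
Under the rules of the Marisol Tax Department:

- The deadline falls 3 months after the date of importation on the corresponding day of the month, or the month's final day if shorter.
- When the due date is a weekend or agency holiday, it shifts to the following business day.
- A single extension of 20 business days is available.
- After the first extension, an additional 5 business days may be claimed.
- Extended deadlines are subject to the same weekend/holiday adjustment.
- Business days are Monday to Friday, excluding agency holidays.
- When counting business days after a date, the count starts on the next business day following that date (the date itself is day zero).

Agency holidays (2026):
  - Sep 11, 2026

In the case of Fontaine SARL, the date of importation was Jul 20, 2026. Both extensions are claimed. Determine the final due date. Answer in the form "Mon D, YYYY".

Nov 24, 2026

3 months after Jul 20, 2026, on the same day of the month, is Oct 20, 2026.
Oct 20, 2026 falls on a Tuesday, which is a business day, so no adjustment is needed.
Counting 20 further business days from Oct 20, 2026 reaches Nov 17, 2026.
Since Nov 17, 2026 is a Tuesday and not a holiday, the date is unchanged.
Applying the 5-business-day extension: 5 business days after Nov 17, 2026 is Nov 24, 2026.
Nov 24, 2026 is a Tuesday and not a listed holiday, so it stands.
So the filing is due Nov 24, 2026.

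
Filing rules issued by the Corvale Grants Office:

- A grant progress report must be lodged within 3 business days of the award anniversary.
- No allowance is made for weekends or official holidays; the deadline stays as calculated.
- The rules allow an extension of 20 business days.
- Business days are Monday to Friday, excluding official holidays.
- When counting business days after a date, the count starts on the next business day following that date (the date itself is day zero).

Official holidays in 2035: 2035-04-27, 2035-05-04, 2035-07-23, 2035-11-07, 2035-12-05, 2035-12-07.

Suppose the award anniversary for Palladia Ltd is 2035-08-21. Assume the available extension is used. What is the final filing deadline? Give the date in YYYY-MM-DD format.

2035-09-21

Starting the day after 2035-08-21 and counting 3 business days lands on 2035-08-24.
2035-08-24 falls on a Friday. The rules make no weekend/holiday allowance, so it remains 2035-08-24.
The 20-business-day extension runs from 2035-08-24 to 2035-09-21.
No adjustment is made for weekends or holidays, so 2035-09-21 stands.
So the filing is due 2035-09-21.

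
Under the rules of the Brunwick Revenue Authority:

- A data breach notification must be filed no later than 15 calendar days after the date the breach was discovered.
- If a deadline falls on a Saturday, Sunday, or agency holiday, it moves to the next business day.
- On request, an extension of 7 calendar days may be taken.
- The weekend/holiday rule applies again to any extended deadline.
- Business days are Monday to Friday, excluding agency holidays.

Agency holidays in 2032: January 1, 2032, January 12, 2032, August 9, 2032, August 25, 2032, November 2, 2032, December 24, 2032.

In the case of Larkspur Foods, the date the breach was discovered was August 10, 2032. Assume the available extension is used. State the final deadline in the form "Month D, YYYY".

15 calendar days after August 10, 2032 is August 25, 2032.
Because August 25, 2032 is a listed holiday, the deadline becomes August 26, 2032 (Thursday).
Applying the 7-calendar-day extension: August 26, 2032 + 7 days = September 2, 2032.
September 2, 2032 falls on a Thursday, which is a business day, so no adjustment is needed.
So the filing is due September 2, 2032.

September 2, 2032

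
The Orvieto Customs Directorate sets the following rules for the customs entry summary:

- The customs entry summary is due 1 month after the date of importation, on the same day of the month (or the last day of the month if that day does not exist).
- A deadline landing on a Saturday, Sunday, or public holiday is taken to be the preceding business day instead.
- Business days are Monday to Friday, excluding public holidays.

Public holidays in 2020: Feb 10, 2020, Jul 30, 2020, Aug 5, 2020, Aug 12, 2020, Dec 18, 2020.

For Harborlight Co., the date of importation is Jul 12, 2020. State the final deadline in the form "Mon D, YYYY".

1 month after Jul 12, 2020, on the same day of the month, is Aug 12, 2020.
Aug 12, 2020 is a listed holiday; the preceding business day is Aug 11, 2020 (Tuesday).
Final deadline: Aug 11, 2020.

Aug 11, 2020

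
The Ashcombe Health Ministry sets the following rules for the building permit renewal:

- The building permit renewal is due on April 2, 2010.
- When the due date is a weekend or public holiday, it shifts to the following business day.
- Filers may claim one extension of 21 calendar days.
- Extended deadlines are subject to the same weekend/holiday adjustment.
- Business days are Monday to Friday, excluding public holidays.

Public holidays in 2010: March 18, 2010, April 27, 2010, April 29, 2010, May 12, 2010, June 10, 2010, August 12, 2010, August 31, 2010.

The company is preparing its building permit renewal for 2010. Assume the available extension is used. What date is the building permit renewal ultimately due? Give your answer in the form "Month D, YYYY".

April 23, 2010

The stated deadline is April 2, 2010.
April 2, 2010 falls on a Friday, which is a business day, so no adjustment is needed.
Add the 21 calendar-day extension to April 2, 2010: April 23, 2010.
April 23, 2010 (Friday) is already a business day.
So the filing is due April 23, 2010.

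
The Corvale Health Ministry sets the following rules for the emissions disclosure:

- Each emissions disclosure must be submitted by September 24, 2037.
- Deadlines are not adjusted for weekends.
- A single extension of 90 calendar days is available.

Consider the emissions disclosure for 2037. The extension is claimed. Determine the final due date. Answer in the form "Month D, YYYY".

December 23, 2037

Start from the fixed due date, September 24, 2037.
September 24, 2037 falls on a Thursday. The rules make no weekend/holiday allowance, so it remains September 24, 2037.
With the 90-day extension, September 24, 2037 becomes December 23, 2037.
December 23, 2037 is a Wednesday; no weekend or holiday adjustment applies.
So the filing is due December 23, 2037.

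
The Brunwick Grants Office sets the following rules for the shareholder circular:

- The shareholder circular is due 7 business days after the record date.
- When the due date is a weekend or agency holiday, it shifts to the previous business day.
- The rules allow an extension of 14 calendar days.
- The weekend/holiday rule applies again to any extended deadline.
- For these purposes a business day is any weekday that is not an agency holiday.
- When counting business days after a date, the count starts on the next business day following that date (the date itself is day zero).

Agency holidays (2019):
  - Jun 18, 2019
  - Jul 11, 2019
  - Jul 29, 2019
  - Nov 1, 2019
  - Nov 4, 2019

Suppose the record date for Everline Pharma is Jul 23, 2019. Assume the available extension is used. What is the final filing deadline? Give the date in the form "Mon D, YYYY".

7 business days after Jul 23, 2019, excluding weekends and holidays, is Aug 2, 2019.
Aug 2, 2019 falls on a Friday, which is a business day, so no adjustment is needed.
Applying the 14-calendar-day extension: Aug 2, 2019 + 14 days = Aug 16, 2019.
Aug 16, 2019 is a Friday and not a listed holiday, so it stands.
The final due date is Aug 16, 2019.

Aug 16, 2019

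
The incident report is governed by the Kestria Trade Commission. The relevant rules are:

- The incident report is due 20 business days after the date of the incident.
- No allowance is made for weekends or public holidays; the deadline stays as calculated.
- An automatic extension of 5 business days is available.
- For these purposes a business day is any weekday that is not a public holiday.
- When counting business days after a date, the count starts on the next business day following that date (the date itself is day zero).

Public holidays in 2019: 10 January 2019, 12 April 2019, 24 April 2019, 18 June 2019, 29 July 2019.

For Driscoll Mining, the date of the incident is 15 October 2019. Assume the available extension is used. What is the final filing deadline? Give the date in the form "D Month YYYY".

19 November 2019

Counting 20 business days after 15 October 2019 (skipping weekends and listed holidays) reaches 12 November 2019.
No adjustment is made for weekends or holidays, so 12 November 2019 stands.
The 5-business-day extension runs from 12 November 2019 to 19 November 2019.
No adjustment is made for weekends or holidays, so 19 November 2019 stands.
Final deadline: 19 November 2019.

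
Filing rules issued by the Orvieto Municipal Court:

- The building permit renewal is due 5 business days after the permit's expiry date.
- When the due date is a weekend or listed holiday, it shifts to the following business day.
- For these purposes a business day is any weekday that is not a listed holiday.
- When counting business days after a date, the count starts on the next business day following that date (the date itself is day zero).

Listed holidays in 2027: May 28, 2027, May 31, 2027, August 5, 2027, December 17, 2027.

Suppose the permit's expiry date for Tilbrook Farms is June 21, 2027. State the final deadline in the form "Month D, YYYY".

Counting 5 business days after June 21, 2027 (skipping weekends and listed holidays) reaches June 28, 2027.
June 28, 2027 is a Monday and not a listed holiday, so it stands.
Deadline: June 28, 2027.

June 28, 2027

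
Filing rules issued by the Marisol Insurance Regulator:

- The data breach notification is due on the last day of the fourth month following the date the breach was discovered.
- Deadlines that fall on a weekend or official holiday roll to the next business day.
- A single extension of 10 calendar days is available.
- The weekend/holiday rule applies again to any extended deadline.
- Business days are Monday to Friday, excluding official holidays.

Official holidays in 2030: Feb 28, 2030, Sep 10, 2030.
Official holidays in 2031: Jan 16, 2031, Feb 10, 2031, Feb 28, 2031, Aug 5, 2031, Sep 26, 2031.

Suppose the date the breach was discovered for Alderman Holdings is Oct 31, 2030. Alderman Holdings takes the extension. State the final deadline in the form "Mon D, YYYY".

Mar 13, 2031

The fourth month after Oct 31, 2030 is February 2031, whose last day is Feb 28, 2031.
Feb 28, 2031 is a listed holiday, so it moves to the next business day, Mar 3, 2031 (Monday).
The 10-calendar-day extension moves the deadline from Mar 3, 2031 to Mar 13, 2031.
Since Mar 13, 2031 is a Thursday and not a holiday, the date is unchanged.
Deadline: Mar 13, 2031.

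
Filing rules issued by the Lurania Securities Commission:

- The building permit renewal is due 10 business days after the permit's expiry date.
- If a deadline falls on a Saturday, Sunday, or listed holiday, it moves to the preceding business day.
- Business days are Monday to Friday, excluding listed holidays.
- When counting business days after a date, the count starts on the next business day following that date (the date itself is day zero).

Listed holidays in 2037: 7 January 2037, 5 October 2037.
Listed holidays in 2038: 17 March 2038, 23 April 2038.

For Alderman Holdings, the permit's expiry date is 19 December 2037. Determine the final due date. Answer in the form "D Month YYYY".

10 business days after 19 December 2037, excluding weekends and holidays, is 1 January 2038.
1 January 2038 (Friday) is already a business day.
Final deadline: 1 January 2038.

1 January 2038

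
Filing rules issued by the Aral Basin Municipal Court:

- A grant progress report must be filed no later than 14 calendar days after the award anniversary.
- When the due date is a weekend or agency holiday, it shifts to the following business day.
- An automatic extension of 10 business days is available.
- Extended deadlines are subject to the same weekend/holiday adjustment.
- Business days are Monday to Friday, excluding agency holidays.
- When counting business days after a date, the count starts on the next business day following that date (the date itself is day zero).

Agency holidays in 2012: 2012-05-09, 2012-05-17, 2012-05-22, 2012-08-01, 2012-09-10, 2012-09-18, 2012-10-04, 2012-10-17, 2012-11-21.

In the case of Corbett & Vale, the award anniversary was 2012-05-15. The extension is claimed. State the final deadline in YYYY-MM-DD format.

Trigger date 2012-05-15 + 14 calendar days = 2012-05-29.
2012-05-29 (Tuesday) is already a business day.
Counting 10 further business days from 2012-05-29 reaches 2012-06-12.
2012-06-12 falls on a Tuesday, which is a business day, so no adjustment is needed.
So the filing is due 2012-06-12.

2012-06-12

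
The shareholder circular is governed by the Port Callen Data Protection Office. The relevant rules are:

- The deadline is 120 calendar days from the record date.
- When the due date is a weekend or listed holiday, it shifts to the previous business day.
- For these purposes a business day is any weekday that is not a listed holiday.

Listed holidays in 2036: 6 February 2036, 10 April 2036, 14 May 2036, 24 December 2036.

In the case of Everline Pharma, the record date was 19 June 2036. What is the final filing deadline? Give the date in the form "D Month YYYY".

17 October 2036

120 calendar days after 19 June 2036 is 17 October 2036.
17 October 2036 falls on a Friday, which is a business day, so no adjustment is needed.
The final due date is 17 October 2036.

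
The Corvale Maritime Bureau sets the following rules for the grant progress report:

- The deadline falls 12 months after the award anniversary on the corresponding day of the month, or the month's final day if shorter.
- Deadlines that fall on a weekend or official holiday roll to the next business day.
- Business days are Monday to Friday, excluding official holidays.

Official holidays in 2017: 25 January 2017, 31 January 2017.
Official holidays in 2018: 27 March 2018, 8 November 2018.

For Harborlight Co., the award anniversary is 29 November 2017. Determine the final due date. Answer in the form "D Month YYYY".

12 months after 29 November 2017, on the same day of the month, is 29 November 2018.
Since 29 November 2018 is a Thursday and not a holiday, the date is unchanged.
Deadline: 29 November 2018.

29 November 2018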